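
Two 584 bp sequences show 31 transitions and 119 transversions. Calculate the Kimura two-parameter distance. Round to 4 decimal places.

P = 31/584 ≈ 0.053082 and Q = 119/584 ≈ 0.203767.
Under the Kimura two-parameter model, d = −½ ln(1 − 2P − Q) − ¼ ln(1 − 2Q).
1 − 2P − Q = 0.690069, giving −½ ln(0.690069) = 0.185482.
1 − 2Q = 0.592466, giving −¼ ln(0.592466) = 0.130865.
d = 0.185482 + 0.130865 = 0.316347.

0.3163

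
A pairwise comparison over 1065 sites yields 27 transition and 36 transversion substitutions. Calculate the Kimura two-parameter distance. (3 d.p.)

P = 27/1065 ≈ 0.025352 and Q = 36/1065 ≈ 0.033803.
Under the Kimura two-parameter model, d = −½ ln(1 − 2P − Q) − ¼ ln(1 − 2Q).
1 − 2P − Q = 0.915493, giving −½ ln(0.915493) = 0.044146.
1 − 2Q = 0.932394, giving −¼ ln(0.932394) = 0.017500.
d = 0.044146 + 0.017500 = 0.061646.

0.062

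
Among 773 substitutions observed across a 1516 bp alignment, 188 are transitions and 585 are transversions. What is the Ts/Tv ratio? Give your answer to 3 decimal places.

R = 188/585 = 0.321367… ≈ 0.321 (to 3 d.p.).

0.321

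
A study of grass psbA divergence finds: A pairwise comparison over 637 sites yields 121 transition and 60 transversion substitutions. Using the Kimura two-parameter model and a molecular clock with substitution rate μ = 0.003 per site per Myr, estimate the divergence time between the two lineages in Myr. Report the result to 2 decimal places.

62.25

P = 121/637 ≈ 0.189953 and Q = 60/637 ≈ 0.094192.
Under the Kimura two-parameter model, d = −½ ln(1 − 2P − Q) − ¼ ln(1 − 2Q).
1 − 2P − Q = 0.525902, giving −½ ln(0.525902) = 0.321320.
1 − 2Q = 0.811616, giving −¼ ln(0.811616) = 0.052182.
d = 0.321320 + 0.052182 = 0.373502.
Under a molecular clock d = 2μt, so t = d/(2μ) = 0.373502 / (2 × 0.003) = 62.25 Myr.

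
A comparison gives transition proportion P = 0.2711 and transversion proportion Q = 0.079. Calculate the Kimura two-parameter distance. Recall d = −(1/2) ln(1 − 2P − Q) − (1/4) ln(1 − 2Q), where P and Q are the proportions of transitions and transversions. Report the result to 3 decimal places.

0.528

Under the Kimura two-parameter model, d = −½ ln(1 − 2P − Q) − ¼ ln(1 − 2Q).
1 − 2P − Q = 0.3788, giving −½ ln(0.3788) = 0.485373.
1 − 2Q = 0.842, giving −¼ ln(0.842) = 0.042994.
d = 0.485373 + 0.042994 = 0.528367.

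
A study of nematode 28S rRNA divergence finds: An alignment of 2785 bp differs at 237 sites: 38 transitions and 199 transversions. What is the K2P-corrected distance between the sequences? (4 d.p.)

P = 38/2785 ≈ 0.013645 and Q = 199/2785 ≈ 0.071454.
Under the Kimura two-parameter model, d = −½ ln(1 − 2P − Q) − ¼ ln(1 − 2Q).
1 − 2P − Q = 0.901256, giving −½ ln(0.901256) = 0.051983.
1 − 2Q = 0.857092, giving −¼ ln(0.857092) = 0.038553.
d = 0.051983 + 0.038553 = 0.090536.

0.0905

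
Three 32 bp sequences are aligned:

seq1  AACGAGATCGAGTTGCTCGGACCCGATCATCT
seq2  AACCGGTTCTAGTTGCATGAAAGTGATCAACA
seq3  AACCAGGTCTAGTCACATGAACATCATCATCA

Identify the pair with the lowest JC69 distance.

seq1–seq2: 12/32 differ, p = 0.375, d = 0.520.
seq1–seq3: 12/32 differ, p = 0.375, d = 0.520.
seq2–seq3: 8/32 differ, p = 0.250, d = 0.304.
The smallest distance is between seq2 and seq3.

seq2 and seq3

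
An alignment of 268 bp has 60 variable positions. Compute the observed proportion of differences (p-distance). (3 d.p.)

0.224

p = 60/268 = 0.223880… ≈ 0.224 (to 3 d.p.).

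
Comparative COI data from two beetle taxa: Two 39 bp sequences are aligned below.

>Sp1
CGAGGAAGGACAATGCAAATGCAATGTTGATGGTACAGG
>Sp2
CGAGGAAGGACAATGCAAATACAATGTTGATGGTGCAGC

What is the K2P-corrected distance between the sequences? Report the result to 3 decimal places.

0.082

Of 39 sites, 2 differences are transitions and 1 are transversions, so P = 2/39 ≈ 0.051282 and Q = 1/39 ≈ 0.025641.
Under the Kimura two-parameter model, d = −½ ln(1 − 2P − Q) − ¼ ln(1 − 2Q).
1 − 2P − Q = 0.871795, giving −½ ln(0.871795) = 0.068600.
1 − 2Q = 0.948718, giving −¼ ln(0.948718) = 0.013161.
d = 0.068600 + 0.013161 = 0.081761.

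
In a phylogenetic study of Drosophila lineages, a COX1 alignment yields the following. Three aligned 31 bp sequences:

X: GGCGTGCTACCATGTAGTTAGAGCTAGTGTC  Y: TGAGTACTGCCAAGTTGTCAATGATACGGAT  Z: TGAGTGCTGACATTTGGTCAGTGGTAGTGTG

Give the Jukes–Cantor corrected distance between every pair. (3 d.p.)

d(X,Y) = 0.691, d(X,Z) = 0.422, d(Y,Z) = 0.481

X–Y: 14/31 sites differ → p ≈ 0.451613, d = −0.75 ln(1 − 0.602151) = 0.691262 ≈ 0.691.
X–Z: 10/31 sites differ → p ≈ 0.322581, d = −0.75 ln(1 − 0.430108) = 0.421731 ≈ 0.422.
Y–Z: 11/31 sites differ → p ≈ 0.354839, d = −0.75 ln(1 − 0.473119) = 0.480585 ≈ 0.481.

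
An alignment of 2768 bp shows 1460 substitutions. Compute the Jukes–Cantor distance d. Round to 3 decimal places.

0.911

p = 1460/2768 ≈ 0.527457.
d = −(3/4) ln(1 − 4p/3) = −0.75 ln(1 − 0.703276) = −0.75 ln(0.296724)
  = −0.75 × (-1.214953) = 0.911215 substitutions/site.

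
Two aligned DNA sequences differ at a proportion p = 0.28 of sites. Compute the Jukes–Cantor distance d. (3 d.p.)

0.351

d = −(3/4) ln(1 − 4p/3) = −0.75 ln(1 − 0.373333) = −0.75 ln(0.626667)
  = −0.75 × (-0.467340) = 0.350505 substitutions/site.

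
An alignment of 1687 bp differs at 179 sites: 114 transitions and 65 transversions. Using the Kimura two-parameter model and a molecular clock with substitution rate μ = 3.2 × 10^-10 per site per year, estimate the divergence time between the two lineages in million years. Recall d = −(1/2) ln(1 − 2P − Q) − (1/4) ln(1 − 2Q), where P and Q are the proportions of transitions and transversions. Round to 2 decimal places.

180.37

P = 114/1687 ≈ 0.067576 and Q = 65/1687 ≈ 0.03853.
Under the Kimura two-parameter model, d = −½ ln(1 − 2P − Q) − ¼ ln(1 − 2Q).
1 − 2P − Q = 0.826318, giving −½ ln(0.826318) = 0.095388.
1 − 2Q = 0.92294, giving −¼ ln(0.92294) = 0.020048.
d = 0.095388 + 0.020048 = 0.115436.
Under a molecular clock d = 2μt, so t = d/(2μ) = 0.115436 / (2 × 3.2 × 10^-10) = 180.37 million years.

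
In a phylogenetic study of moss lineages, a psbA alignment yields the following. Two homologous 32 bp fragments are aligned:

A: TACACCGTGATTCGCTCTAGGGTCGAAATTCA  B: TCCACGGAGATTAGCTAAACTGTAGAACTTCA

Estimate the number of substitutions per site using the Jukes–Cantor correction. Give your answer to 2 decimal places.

The sequences differ at 10 of 32 sites (2, 6, 8, 13, 17, 18, 20, 21, 24, 28), so p = 10/32 = 0.3125.
d = −(3/4) ln(1 − 4p/3) = −0.75 ln(1 − 0.416667) = −0.75 ln(0.583333)
  = −0.75 × (-0.538997) = 0.404248 substitutions/site.

0.40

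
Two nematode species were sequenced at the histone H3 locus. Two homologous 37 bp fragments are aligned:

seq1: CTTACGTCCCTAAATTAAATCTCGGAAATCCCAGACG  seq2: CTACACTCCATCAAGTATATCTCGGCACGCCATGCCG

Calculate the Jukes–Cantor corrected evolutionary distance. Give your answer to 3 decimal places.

The sequences differ at 14 of 37 sites, so p = 14/37 ≈ 0.378378.
d = −(3/4) ln(1 − 4p/3) = −0.75 ln(1 − 0.504504) = −0.75 ln(0.495496)
  = −0.75 × (-0.702196) = 0.526647 substitutions/site.

0.527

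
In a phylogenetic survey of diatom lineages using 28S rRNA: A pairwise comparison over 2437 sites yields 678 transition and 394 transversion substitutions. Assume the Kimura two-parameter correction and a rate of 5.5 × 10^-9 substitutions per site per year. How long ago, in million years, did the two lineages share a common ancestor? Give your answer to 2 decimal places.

P = 678/2437 ≈ 0.278211 and Q = 394/2437 ≈ 0.161674.
Under the Kimura two-parameter model, d = −½ ln(1 − 2P − Q) − ¼ ln(1 − 2Q).
1 − 2P − Q = 0.281904, giving −½ ln(0.281904) = 0.633094.
1 − 2Q = 0.676652, giving −¼ ln(0.676652) = 0.097650.
d = 0.633094 + 0.097650 = 0.730744.
Under a molecular clock d = 2μt, so t = d/(2μ) = 0.730744 / (2 × 5.5 × 10^-9) = 66.43 million years.

66.43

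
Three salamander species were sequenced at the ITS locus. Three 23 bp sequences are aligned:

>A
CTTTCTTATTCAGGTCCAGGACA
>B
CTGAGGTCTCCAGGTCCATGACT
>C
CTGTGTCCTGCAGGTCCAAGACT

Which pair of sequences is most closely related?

B and C

A–B: 8/23 differ, p = 0.348, d = 0.467.
A–C: 7/23 differ, p = 0.304, d = 0.390.
B–C: 5/23 differ, p = 0.217, d = 0.257.
The smallest distance is between B and C.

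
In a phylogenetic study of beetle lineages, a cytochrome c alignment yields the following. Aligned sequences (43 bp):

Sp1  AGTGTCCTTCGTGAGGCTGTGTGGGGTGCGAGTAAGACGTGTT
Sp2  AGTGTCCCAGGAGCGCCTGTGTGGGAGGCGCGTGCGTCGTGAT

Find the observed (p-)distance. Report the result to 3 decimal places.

The sequences differ at 13 of 43 positions.
p = 13/43 = 0.302325… ≈ 0.302 (to 3 d.p.).

0.302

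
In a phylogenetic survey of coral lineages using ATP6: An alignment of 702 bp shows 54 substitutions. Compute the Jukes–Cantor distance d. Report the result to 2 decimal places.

p = 54/702 ≈ 0.076923.
d = −(3/4) ln(1 − 4p/3) = −0.75 ln(1 − 0.102564) = −0.75 ln(0.897436)
  = −0.75 × (-0.108213) = 0.081160 substitutions/site.

0.08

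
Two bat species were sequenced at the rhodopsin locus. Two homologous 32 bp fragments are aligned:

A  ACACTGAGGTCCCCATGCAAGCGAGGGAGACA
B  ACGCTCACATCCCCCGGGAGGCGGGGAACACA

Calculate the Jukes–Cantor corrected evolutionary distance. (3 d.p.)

The sequences differ at 11 of 32 sites, so p = 11/32 = 0.34375.
d = −(3/4) ln(1 − 4p/3) = −0.75 ln(1 − 0.458333) = −0.75 ln(0.541667)
  = −0.75 × (-0.613104) = 0.459828 substitutions/site.

0.460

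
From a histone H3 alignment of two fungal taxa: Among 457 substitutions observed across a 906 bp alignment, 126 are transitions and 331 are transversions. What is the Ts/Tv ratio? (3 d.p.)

R = 126/331 = 0.380664… ≈ 0.381 (to 3 d.p.).

0.381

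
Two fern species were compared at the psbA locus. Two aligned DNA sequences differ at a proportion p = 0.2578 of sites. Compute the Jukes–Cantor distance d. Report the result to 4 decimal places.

d = −(3/4) ln(1 − 4p/3) = −0.75 ln(1 − 0.343733) = −0.75 ln(0.656267)
  = −0.75 × (-0.421188) = 0.315891 substitutions/site.

0.3159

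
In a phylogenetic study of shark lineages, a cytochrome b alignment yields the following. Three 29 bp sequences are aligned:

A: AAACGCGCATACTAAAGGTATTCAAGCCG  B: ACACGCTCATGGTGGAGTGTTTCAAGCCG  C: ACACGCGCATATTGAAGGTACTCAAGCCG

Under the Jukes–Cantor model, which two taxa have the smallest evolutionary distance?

A and C

A–B: 9/29 differ, p = 0.310, d = 0.401.
A–C: 4/29 differ, p = 0.138, d = 0.152.
B–C: 8/29 differ, p = 0.276, d = 0.344.
The smallest distance is between A and C.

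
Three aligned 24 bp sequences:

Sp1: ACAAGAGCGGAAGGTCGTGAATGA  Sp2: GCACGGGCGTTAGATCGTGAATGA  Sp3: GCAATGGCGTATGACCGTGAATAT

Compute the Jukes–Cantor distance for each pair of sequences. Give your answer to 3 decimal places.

Sp1–Sp2: 6/24 sites differ → p = 0.25, d = −0.75 ln(1 − 0.333333) = 0.304098 ≈ 0.304.
Sp1–Sp3: 9/24 sites differ → p = 0.375, d = −0.75 ln(1 − 0.5) = 0.519860 ≈ 0.520.
Sp2–Sp3: 7/24 sites differ → p ≈ 0.291667, d = −0.75 ln(1 − 0.388889) = 0.369358 ≈ 0.369.

d(Sp1,Sp2) = 0.304, d(Sp1,Sp3) = 0.520, d(Sp2,Sp3) = 0.369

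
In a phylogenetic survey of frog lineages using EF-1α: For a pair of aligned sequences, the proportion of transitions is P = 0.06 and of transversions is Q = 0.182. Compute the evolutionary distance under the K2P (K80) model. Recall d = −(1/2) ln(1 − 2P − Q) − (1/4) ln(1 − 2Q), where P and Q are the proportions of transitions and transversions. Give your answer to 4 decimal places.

Under the Kimura two-parameter model, d = −½ ln(1 − 2P − Q) − ¼ ln(1 − 2Q).
1 − 2P − Q = 0.698, giving −½ ln(0.698) = 0.179768.
1 − 2Q = 0.636, giving −¼ ln(0.636) = 0.113139.
d = 0.179768 + 0.113139 = 0.292907.

0.2929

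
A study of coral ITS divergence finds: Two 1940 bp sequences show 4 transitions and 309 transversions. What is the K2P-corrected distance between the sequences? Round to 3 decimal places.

P = 4/1940 ≈ 0.002062 and Q = 309/1940 ≈ 0.159278.
Under the Kimura two-parameter model, d = −½ ln(1 − 2P − Q) − ¼ ln(1 − 2Q).
1 − 2P − Q = 0.836598, giving −½ ln(0.836598) = 0.089206.
1 − 2Q = 0.681444, giving −¼ ln(0.681444) = 0.095885.
d = 0.089206 + 0.095885 = 0.185091.

0.185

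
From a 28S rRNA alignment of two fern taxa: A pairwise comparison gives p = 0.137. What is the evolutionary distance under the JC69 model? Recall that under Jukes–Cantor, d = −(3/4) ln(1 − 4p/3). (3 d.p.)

0.151

d = −(3/4) ln(1 − 4p/3) = −0.75 ln(1 − 0.182667) = −0.75 ln(0.817333)
  = −0.75 × (-0.201709) = 0.151282 substitutions/site.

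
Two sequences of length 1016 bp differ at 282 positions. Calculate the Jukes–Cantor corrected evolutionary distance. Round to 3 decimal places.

0.347

p = 282/1016 ≈ 0.277559.
d = −(3/4) ln(1 − 4p/3) = −0.75 ln(1 − 0.370079) = −0.75 ln(0.629921)
  = −0.75 × (-0.462161) = 0.346621 substitutions/site.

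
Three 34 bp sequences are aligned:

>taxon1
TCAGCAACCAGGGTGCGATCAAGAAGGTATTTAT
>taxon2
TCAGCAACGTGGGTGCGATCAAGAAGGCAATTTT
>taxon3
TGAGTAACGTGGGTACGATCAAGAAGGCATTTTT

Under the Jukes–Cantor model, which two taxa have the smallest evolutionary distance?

taxon2 and taxon3

taxon1–taxon2: 5/34 differ, p = 0.147, d = 0.164.
taxon1–taxon3: 7/34 differ, p = 0.206, d = 0.241.
taxon2–taxon3: 4/34 differ, p = 0.118, d = 0.128.
The smallest distance is between taxon2 and taxon3.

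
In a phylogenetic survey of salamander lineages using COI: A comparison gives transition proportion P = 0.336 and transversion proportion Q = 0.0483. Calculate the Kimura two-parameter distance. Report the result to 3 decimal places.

Under the Kimura two-parameter model, d = −½ ln(1 − 2P − Q) − ¼ ln(1 − 2Q).
1 − 2P − Q = 0.2797, giving −½ ln(0.2797) = 0.637019.
1 − 2Q = 0.9034, giving −¼ ln(0.9034) = 0.025397.
d = 0.637019 + 0.025397 = 0.662416.

0.662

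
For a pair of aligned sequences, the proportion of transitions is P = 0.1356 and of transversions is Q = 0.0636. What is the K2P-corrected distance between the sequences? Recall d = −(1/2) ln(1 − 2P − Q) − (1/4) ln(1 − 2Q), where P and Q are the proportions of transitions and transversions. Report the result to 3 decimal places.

0.238

Under the Kimura two-parameter model, d = −½ ln(1 − 2P − Q) − ¼ ln(1 − 2Q).
1 − 2P − Q = 0.6652, giving −½ ln(0.6652) = 0.203834.
1 − 2Q = 0.8728, giving −¼ ln(0.8728) = 0.034012.
d = 0.203834 + 0.034012 = 0.237846.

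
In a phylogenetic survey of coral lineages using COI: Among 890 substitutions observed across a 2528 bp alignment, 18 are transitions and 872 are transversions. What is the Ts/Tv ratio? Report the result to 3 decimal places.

0.021

R = 18/872 = 0.020642… ≈ 0.021 (to 3 d.p.).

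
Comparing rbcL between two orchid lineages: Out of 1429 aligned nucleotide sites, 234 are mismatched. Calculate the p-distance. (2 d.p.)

0.16

p = 234/1429 = 0.163750… ≈ 0.16 (to 2 d.p.).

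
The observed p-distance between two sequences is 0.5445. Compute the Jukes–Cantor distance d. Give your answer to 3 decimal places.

d = −(3/4) ln(1 − 4p/3) = −0.75 ln(1 − 0.726) = −0.75 ln(0.274)
  = −0.75 × (-1.294627) = 0.970970 substitutions/site.

0.971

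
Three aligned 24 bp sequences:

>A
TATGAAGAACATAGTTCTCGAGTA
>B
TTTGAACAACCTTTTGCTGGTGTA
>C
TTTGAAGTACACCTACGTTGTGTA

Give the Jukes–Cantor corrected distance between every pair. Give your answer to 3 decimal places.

d(A,B) = 0.441, d(A,C) = 0.608, d(B,C) = 0.520

A–B: 8/24 sites differ → p ≈ 0.333333, d = −0.75 ln(1 − 0.444444) = 0.440839 ≈ 0.441.
A–C: 10/24 sites differ → p ≈ 0.416667, d = −0.75 ln(1 − 0.555556) = 0.608198 ≈ 0.608.
B–C: 9/24 sites differ → p = 0.375, d = −0.75 ln(1 − 0.5) = 0.519860 ≈ 0.520.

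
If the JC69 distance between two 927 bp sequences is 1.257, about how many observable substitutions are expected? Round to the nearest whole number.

565

Invert JC69: p = (3/4)(1 − e^(−4d/3)) = 0.75 × (1 − e^(-1.676)) = 0.75 × (1 − 0.187121) = 0.609659.
Expected differing sites = pL ≈ 0.609659 × 927 = 565.153893 ≈ 565.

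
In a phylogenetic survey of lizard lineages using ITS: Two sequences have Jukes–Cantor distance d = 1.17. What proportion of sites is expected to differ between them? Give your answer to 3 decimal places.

p = (3/4)(1 − e^(−4d/3)) = 0.75 × (1 − e^(-1.56)) = 0.75 × (1 − 0.210136) = 0.592398.

0.592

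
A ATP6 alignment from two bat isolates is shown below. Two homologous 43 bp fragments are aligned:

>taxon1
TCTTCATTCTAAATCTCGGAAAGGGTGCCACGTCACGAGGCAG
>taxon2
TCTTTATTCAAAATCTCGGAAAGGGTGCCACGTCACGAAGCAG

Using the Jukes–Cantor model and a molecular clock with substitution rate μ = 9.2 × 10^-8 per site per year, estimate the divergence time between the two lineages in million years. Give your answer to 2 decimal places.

The sequences differ at 3 of 43 sites (5, 10, 39), so p = 3/43 ≈ 0.069767.
d = −(3/4) ln(1 − 4p/3) = −0.75 ln(1 − 0.093023) = −0.75 ln(0.906977)
  = −0.75 × (-0.097638) = 0.073229 substitutions/site.
Under a molecular clock d = 2μt, so t = d/(2μ) = 0.073229 / (2 × 9.2 × 10^-8) = 0.40 million years.

0.40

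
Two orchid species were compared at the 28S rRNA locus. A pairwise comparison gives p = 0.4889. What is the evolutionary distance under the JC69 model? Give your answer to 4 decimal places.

d = −(3/4) ln(1 − 4p/3) = −0.75 ln(1 − 0.651867) = −0.75 ln(0.348133)
  = −0.75 × (-1.055171) = 0.791378 substitutions/site.

0.7914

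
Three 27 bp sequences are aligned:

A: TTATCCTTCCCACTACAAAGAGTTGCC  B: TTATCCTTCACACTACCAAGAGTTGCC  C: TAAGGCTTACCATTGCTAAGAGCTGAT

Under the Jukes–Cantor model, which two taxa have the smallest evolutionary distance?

A–B: 2/27 differ, p = 0.074, d = 0.078.
A–C: 10/27 differ, p = 0.370, d = 0.511.
B–C: 11/27 differ, p = 0.407, d = 0.588.
The smallest distance is between A and B.

A and B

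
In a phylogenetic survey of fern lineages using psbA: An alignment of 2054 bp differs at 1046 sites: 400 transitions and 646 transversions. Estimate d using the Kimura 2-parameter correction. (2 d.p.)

0.86

P = 400/2054 ≈ 0.194742 and Q = 646/2054 ≈ 0.314508.
Under the Kimura two-parameter model, d = −½ ln(1 − 2P − Q) − ¼ ln(1 − 2Q).
1 − 2P − Q = 0.296008, giving −½ ln(0.296008) = 0.608684.
1 − 2Q = 0.370984, giving −¼ ln(0.370984) = 0.247899.
d = 0.608684 + 0.247899 = 0.856583.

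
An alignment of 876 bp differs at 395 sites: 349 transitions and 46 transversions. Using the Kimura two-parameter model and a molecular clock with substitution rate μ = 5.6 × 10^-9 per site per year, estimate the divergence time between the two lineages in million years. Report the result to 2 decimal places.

P = 349/876 ≈ 0.398402 and Q = 46/876 ≈ 0.052511.
Under the Kimura two-parameter model, d = −½ ln(1 − 2P − Q) − ¼ ln(1 − 2Q).
1 − 2P − Q = 0.150685, giving −½ ln(0.150685) = 0.946282.
1 − 2Q = 0.894978, giving −¼ ln(0.894978) = 0.027739.
d = 0.946282 + 0.027739 = 0.974021.
Under a molecular clock d = 2μt, so t = d/(2μ) = 0.974021 / (2 × 5.6 × 10^-9) = 86.97 million years.

86.97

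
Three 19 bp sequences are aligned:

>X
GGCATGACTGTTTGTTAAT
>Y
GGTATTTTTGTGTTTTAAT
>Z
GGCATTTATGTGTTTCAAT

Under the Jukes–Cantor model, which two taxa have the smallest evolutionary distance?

Y and Z

X–Y: 6/19 differ, p = 0.316, d = 0.410.
X–Z: 6/19 differ, p = 0.316, d = 0.410.
Y–Z: 3/19 differ, p = 0.158, d = 0.177.
The smallest distance is between Y and Z.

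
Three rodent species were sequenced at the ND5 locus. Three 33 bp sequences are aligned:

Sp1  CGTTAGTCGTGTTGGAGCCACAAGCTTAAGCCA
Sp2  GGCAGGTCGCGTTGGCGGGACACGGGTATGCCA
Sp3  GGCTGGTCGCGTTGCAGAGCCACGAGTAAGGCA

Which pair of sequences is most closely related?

Sp2 and Sp3

Sp1–Sp2: 12/33 differ, p = 0.364, d = 0.497.
Sp1–Sp3: 12/33 differ, p = 0.364, d = 0.497.
Sp2–Sp3: 8/33 differ, p = 0.242, d = 0.293.
The smallest distance is between Sp2 and Sp3.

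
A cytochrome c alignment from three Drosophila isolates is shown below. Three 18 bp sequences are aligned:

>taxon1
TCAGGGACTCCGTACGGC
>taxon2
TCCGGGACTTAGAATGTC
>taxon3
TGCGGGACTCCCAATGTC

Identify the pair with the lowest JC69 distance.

taxon2 and taxon3

taxon1–taxon2: 6/18 differ, p = 0.333, d = 0.441.
taxon1–taxon3: 6/18 differ, p = 0.333, d = 0.441.
taxon2–taxon3: 4/18 differ, p = 0.222, d = 0.264.
The smallest distance is between taxon2 and taxon3.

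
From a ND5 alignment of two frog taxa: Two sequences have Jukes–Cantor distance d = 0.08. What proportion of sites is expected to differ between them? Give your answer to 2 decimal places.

p = (3/4)(1 − e^(−4d/3)) = 0.75 × (1 − e^(-0.106667)) = 0.75 × (1 − 0.898825) = 0.075881.

0.08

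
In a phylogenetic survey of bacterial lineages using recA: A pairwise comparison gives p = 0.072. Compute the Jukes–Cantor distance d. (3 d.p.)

d = −(3/4) ln(1 − 4p/3) = −0.75 ln(1 − 0.096) = −0.75 ln(0.904)
  = −0.75 × (-0.100926) = 0.075695 substitutions/site.

0.076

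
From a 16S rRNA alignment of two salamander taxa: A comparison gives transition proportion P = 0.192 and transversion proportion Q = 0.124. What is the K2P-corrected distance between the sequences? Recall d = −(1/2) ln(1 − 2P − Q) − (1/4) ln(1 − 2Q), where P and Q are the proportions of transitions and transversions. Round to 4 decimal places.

Under the Kimura two-parameter model, d = −½ ln(1 − 2P − Q) − ¼ ln(1 − 2Q).
1 − 2P − Q = 0.492, giving −½ ln(0.492) = 0.354638.
1 − 2Q = 0.752, giving −¼ ln(0.752) = 0.071255.
d = 0.354638 + 0.071255 = 0.425893.

0.4259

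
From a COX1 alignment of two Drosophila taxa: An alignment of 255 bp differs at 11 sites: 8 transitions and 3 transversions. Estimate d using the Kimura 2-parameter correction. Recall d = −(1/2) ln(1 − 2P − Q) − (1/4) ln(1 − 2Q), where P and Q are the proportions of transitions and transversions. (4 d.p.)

P = 8/255 ≈ 0.031373 and Q = 3/255 ≈ 0.011765.
Under the Kimura two-parameter model, d = −½ ln(1 − 2P − Q) − ¼ ln(1 − 2Q).
1 − 2P − Q = 0.925489, giving −½ ln(0.925489) = 0.038717.
1 − 2Q = 0.97647, giving −¼ ln(0.97647) = 0.005953.
d = 0.038717 + 0.005953 = 0.044670.

0.0447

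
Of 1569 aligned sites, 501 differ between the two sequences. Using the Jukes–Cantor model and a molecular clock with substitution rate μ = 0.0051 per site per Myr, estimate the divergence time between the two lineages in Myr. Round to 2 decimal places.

p = 501/1569 ≈ 0.319312.
d = −(3/4) ln(1 − 4p/3) = −0.75 ln(1 − 0.425749) = −0.75 ln(0.574251)
  = −0.75 × (-0.554689) = 0.416017 substitutions/site.
Under a molecular clock d = 2μt, so t = d/(2μ) = 0.416017 / (2 × 0.0051) = 40.79 Myr.

40.79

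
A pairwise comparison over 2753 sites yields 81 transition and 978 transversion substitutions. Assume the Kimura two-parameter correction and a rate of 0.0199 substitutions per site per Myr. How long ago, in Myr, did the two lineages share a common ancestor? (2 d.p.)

14.50

P = 81/2753 ≈ 0.029422 and Q = 978/2753 ≈ 0.355249.
Under the Kimura two-parameter model, d = −½ ln(1 − 2P − Q) − ¼ ln(1 − 2Q).
1 − 2P − Q = 0.585907, giving −½ ln(0.585907) = 0.267297.
1 − 2Q = 0.289502, giving −¼ ln(0.289502) = 0.309898.
d = 0.267297 + 0.309898 = 0.577195.
Under a molecular clock d = 2μt, so t = d/(2μ) = 0.577195 / (2 × 0.0199) = 14.50 Myr.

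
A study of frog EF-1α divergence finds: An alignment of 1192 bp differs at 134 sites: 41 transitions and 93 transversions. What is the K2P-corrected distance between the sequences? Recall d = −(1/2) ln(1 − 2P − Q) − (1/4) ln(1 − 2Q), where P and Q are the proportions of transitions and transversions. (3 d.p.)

P = 41/1192 ≈ 0.034396 and Q = 93/1192 ≈ 0.07802.
Under the Kimura two-parameter model, d = −½ ln(1 − 2P − Q) − ¼ ln(1 − 2Q).
1 − 2P − Q = 0.853188, giving −½ ln(0.853188) = 0.079388.
1 − 2Q = 0.84396, giving −¼ ln(0.84396) = 0.042413.
d = 0.079388 + 0.042413 = 0.121801.

0.122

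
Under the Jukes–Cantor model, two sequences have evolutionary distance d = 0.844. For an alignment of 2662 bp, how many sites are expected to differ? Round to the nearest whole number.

Invert JC69: p = (3/4)(1 − e^(−4d/3)) = 0.75 × (1 − e^(-1.125333)) = 0.75 × (1 − 0.324544) = 0.506592.
Expected differing sites = pL ≈ 0.506592 × 2662 = 1348.547904 ≈ 1349.

1349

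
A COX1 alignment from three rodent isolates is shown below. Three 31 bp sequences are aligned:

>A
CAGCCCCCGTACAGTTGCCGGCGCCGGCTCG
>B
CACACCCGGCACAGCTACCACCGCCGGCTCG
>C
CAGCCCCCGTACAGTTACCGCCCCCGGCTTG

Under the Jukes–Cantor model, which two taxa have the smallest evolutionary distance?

A–B: 8/31 differ, p = 0.258, d = 0.316.
A–C: 4/31 differ, p = 0.129, d = 0.142.
B–C: 8/31 differ, p = 0.258, d = 0.316.
The smallest distance is between A and C.

A and C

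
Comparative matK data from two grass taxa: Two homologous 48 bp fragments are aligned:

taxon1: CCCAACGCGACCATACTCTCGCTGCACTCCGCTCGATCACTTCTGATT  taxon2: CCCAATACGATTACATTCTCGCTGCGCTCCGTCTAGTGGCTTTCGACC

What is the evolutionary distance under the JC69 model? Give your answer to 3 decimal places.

The sequences differ at 18 of 48 sites, so p = 18/48 = 0.375.
d = −(3/4) ln(1 − 4p/3) = −0.75 ln(1 − 0.5) = −0.75 ln(0.5)
  = −0.75 × (-0.693147) = 0.519860 substitutions/site.

0.520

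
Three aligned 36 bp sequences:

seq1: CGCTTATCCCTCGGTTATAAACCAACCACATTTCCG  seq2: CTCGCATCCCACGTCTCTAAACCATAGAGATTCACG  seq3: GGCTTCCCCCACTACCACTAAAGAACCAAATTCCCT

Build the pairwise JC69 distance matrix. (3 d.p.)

d(seq1,seq2) = 0.493, d(seq1,seq3) = 0.608, d(seq2,seq3) = 1.012

seq1–seq2: 13/36 sites differ → p ≈ 0.361111, d = −0.75 ln(1 − 0.481481) = 0.492584 ≈ 0.493.
seq1–seq3: 15/36 sites differ → p ≈ 0.416667, d = −0.75 ln(1 − 0.555556) = 0.608198 ≈ 0.608.
seq2–seq3: 20/36 sites differ → p ≈ 0.555556, d = −0.75 ln(1 − 0.740741) = 1.012446 ≈ 1.012.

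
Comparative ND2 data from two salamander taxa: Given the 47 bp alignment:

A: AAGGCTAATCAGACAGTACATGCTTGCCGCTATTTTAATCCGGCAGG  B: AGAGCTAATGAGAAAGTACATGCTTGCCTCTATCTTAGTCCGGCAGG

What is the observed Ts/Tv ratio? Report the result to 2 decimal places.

Transitions are A↔G and C↔T; transversions are all other mismatches.
Transitions: 4. Transversions: 3.
R = 4/3 = 1.333333… ≈ 1.33 (to 2 d.p.).

1.33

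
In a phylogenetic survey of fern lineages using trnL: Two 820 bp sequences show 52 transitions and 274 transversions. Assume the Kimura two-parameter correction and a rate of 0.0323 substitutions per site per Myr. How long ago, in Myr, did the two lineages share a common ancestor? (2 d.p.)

P = 52/820 ≈ 0.063415 and Q = 274/820 ≈ 0.334146.
Under the Kimura two-parameter model, d = −½ ln(1 − 2P − Q) − ¼ ln(1 − 2Q).
1 − 2P − Q = 0.539024, giving −½ ln(0.539024) = 0.308998.
1 − 2Q = 0.331708, giving −¼ ln(0.331708) = 0.275875.
d = 0.308998 + 0.275875 = 0.584873.
Under a molecular clock d = 2μt, so t = d/(2μ) = 0.584873 / (2 × 0.0323) = 9.05 Myr.

9.05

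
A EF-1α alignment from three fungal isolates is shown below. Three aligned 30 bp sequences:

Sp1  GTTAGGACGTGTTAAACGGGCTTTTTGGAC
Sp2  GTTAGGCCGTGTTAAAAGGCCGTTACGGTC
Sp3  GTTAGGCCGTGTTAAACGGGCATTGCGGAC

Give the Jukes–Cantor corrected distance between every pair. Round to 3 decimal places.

Sp1–Sp2: 7/30 sites differ → p ≈ 0.233333, d = −0.75 ln(1 − 0.311111) = 0.279506 ≈ 0.280.
Sp1–Sp3: 4/30 sites differ → p ≈ 0.133333, d = −0.75 ln(1 − 0.177777) = 0.146808 ≈ 0.147.
Sp2–Sp3: 5/30 sites differ → p ≈ 0.166667, d = −0.75 ln(1 − 0.222223) = 0.188487 ≈ 0.188.

d(Sp1,Sp2) = 0.280, d(Sp1,Sp3) = 0.147, d(Sp2,Sp3) = 0.188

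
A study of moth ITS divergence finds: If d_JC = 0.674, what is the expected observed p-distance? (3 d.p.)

0.445

p = (3/4)(1 − e^(−4d/3)) = 0.75 × (1 − e^(-0.898667)) = 0.75 × (1 − 0.407112) = 0.444666.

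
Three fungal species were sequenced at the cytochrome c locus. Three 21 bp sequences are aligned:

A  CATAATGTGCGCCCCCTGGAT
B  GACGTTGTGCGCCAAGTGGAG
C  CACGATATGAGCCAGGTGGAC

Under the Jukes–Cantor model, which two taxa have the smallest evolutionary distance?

A–B: 8/21 differ, p = 0.381, d = 0.532.
A–C: 8/21 differ, p = 0.381, d = 0.532.
B–C: 6/21 differ, p = 0.286, d = 0.360.
The smallest distance is between B and C.

B and C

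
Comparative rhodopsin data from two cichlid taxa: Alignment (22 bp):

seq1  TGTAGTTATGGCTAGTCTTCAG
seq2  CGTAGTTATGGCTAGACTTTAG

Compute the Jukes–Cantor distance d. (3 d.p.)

0.151

The sequences differ at 3 of 22 sites (1, 16, 20), so p = 3/22 ≈ 0.136364.
d = −(3/4) ln(1 − 4p/3) = −0.75 ln(1 − 0.181819) = −0.75 ln(0.818181)
  = −0.75 × (-0.200672) = 0.150504 substitutions/site.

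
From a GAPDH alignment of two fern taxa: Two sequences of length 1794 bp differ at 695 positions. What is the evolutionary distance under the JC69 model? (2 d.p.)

0.55

p = 695/1794 ≈ 0.387402.
d = −(3/4) ln(1 − 4p/3) = −0.75 ln(1 − 0.516536) = −0.75 ln(0.483464)
  = −0.75 × (-0.726778) = 0.545084 substitutions/site.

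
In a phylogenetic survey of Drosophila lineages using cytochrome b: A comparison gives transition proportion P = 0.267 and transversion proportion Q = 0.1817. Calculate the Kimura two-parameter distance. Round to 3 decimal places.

0.742

Under the Kimura two-parameter model, d = −½ ln(1 − 2P − Q) − ¼ ln(1 − 2Q).
1 − 2P − Q = 0.2843, giving −½ ln(0.2843) = 0.628863.
1 − 2Q = 0.6366, giving −¼ ln(0.6366) = 0.112903.
d = 0.628863 + 0.112903 = 0.741766.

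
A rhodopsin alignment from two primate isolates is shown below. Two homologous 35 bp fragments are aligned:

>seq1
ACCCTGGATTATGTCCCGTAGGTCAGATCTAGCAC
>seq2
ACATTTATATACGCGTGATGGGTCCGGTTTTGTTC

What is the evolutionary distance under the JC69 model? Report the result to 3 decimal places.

0.965

The sequences differ at 19 of 35 sites, so p = 19/35 ≈ 0.542857.
d = −(3/4) ln(1 − 4p/3) = −0.75 ln(1 − 0.723809) = −0.75 ln(0.276191)
  = −0.75 × (-1.286663) = 0.964997 substitutions/site.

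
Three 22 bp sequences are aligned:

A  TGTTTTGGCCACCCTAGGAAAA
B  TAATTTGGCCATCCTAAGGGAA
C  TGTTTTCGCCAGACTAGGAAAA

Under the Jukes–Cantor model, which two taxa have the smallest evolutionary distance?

A–B: 6/22 differ, p = 0.273, d = 0.339.
A–C: 3/22 differ, p = 0.136, d = 0.151.
B–C: 8/22 differ, p = 0.364, d = 0.497.
The smallest distance is between A and C.

A and C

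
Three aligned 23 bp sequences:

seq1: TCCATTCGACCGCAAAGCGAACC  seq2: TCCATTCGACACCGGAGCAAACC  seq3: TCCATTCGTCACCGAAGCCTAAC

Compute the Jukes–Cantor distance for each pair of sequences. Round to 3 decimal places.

d(seq1,seq2) = 0.257, d(seq1,seq3) = 0.390, d(seq2,seq3) = 0.257

seq1–seq2: 5/23 sites differ → p ≈ 0.217391, d = −0.75 ln(1 − 0.289855) = 0.256715 ≈ 0.257.
seq1–seq3: 7/23 sites differ → p ≈ 0.304348, d = −0.75 ln(1 − 0.405797) = 0.390401 ≈ 0.390.
seq2–seq3: 5/23 sites differ → p ≈ 0.217391, d = −0.75 ln(1 − 0.289855) = 0.256715 ≈ 0.257.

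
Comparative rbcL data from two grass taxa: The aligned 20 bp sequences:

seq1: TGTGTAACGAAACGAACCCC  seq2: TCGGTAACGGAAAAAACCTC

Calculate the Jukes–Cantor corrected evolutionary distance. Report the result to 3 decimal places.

0.383

The sequences differ at 6 of 20 sites (2, 3, 10, 13, 14, 19), so p = 6/20 = 0.3.
d = −(3/4) ln(1 − 4p/3) = −0.75 ln(1 − 0.4) = −0.75 ln(0.6)
  = −0.75 × (-0.510826) = 0.383120 substitutions/site.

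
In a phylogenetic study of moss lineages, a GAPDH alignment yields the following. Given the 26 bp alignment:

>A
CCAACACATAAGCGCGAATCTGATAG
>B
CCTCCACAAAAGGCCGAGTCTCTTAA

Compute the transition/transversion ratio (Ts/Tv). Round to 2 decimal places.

Transitions are A↔G and C↔T; transversions are all other mismatches.
Transitions: 2. Transversions: 7.
R = 2/7 = 0.285714… ≈ 0.29 (to 2 d.p.).

0.29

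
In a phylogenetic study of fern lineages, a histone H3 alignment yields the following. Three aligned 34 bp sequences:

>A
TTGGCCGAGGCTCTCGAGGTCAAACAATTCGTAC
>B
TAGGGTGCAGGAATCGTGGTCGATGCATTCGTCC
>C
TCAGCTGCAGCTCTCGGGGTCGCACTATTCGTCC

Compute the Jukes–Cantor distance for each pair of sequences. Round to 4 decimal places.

d(A,B) = 0.5972, d(A,C) = 0.3734, d(B,C) = 0.4234

A–B: 14/34 sites differ → p ≈ 0.411765, d = −0.75 ln(1 − 0.54902) = 0.597249 ≈ 0.5972.
A–C: 10/34 sites differ → p ≈ 0.294118, d = −0.75 ln(1 − 0.392157) = 0.373379 ≈ 0.3734.
B–C: 11/34 sites differ → p ≈ 0.323529, d = −0.75 ln(1 − 0.431372) = 0.423397 ≈ 0.4234.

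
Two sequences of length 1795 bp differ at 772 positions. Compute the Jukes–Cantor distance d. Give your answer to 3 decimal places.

p = 772/1795 ≈ 0.430084.
d = −(3/4) ln(1 − 4p/3) = −0.75 ln(1 − 0.573445) = −0.75 ln(0.426555)
  = −0.75 × (-0.852014) = 0.639011 substitutions/site.

0.639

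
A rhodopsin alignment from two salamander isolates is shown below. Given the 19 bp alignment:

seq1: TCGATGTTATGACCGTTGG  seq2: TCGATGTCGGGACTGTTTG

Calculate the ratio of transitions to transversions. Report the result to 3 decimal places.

1.500

Transitions are A↔G and C↔T; transversions are all other mismatches.
Transitions: 3. Transversions: 2.
R = 3/2 = 1.500.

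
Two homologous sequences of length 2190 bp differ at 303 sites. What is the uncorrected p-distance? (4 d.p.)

p = 303/2190 = 0.138356… ≈ 0.1384 (to 4 d.p.).

0.1384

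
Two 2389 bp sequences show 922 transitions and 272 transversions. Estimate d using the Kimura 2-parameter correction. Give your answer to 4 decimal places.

1.1492

P = 922/2389 ≈ 0.385936 and Q = 272/2389 ≈ 0.113855.
Under the Kimura two-parameter model, d = −½ ln(1 − 2P − Q) − ¼ ln(1 − 2Q).
1 − 2P − Q = 0.114273, giving −½ ln(0.114273) = 1.084582.
1 − 2Q = 0.77229, giving −¼ ln(0.77229) = 0.064599.
d = 1.084582 + 0.064599 = 1.149181.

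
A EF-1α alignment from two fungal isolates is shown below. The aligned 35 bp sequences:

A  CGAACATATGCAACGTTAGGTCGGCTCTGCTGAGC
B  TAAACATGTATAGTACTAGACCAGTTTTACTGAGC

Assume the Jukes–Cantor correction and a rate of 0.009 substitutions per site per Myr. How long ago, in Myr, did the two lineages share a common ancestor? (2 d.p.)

35.30

The sequences differ at 15 of 35 sites, so p = 15/35 ≈ 0.428571.
d = −(3/4) ln(1 − 4p/3) = −0.75 ln(1 − 0.571428) = −0.75 ln(0.428572)
  = −0.75 × (-0.847297) = 0.635473 substitutions/site.
Under a molecular clock d = 2μt, so t = d/(2μ) = 0.635473 / (2 × 0.009) = 35.30 Myr.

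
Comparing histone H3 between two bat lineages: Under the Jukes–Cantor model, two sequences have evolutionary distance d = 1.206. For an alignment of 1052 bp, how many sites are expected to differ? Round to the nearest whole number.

Invert JC69: p = (3/4)(1 − e^(−4d/3)) = 0.75 × (1 − e^(-1.608)) = 0.75 × (1 − 0.200288) = 0.599784.
Expected differing sites = pL ≈ 0.599784 × 1052 = 630.972768 ≈ 631.

631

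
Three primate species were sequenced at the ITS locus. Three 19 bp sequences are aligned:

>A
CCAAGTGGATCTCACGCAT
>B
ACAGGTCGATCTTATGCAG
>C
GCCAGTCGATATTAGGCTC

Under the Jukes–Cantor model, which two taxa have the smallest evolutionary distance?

A–B: 6/19 differ, p = 0.316, d = 0.410.
A–C: 8/19 differ, p = 0.421, d = 0.618.
B–C: 7/19 differ, p = 0.368, d = 0.507.
The smallest distance is between A and B.

A and B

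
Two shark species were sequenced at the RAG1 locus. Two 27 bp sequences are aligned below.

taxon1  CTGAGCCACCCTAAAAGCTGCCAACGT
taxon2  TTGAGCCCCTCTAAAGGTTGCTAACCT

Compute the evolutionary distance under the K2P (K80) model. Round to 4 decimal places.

0.3340

Of 27 sites, 5 differences are transitions and 2 are transversions, so P = 5/27 ≈ 0.185185 and Q = 2/27 ≈ 0.074074.
Under the Kimura two-parameter model, d = −½ ln(1 − 2P − Q) − ¼ ln(1 − 2Q).
1 − 2P − Q = 0.555556, giving −½ ln(0.555556) = 0.293893.
1 − 2Q = 0.851852, giving −¼ ln(0.851852) = 0.040086.
d = 0.293893 + 0.040086 = 0.333979.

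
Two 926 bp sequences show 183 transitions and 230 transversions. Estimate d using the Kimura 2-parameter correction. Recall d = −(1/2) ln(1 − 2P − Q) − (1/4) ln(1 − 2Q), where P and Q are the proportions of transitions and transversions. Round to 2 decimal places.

P = 183/926 ≈ 0.197624 and Q = 230/926 ≈ 0.24838.
Under the Kimura two-parameter model, d = −½ ln(1 − 2P − Q) − ¼ ln(1 − 2Q).
1 − 2P − Q = 0.356372, giving −½ ln(0.356372) = 0.515890.
1 − 2Q = 0.50324, giving −¼ ln(0.50324) = 0.171672.
d = 0.515890 + 0.171672 = 0.687562.

0.69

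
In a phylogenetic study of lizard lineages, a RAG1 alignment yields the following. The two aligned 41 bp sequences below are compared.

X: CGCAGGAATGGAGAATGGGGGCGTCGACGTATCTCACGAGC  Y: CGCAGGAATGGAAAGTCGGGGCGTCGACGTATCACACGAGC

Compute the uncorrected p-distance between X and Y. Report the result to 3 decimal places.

0.098

The sequences differ at 4 of 41 positions (sites 13, 15, 17, 34).
p = 4/41 = 0.097560… ≈ 0.098 (to 3 d.p.).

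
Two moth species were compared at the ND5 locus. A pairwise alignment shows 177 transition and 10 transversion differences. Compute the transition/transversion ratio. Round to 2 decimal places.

R = 177/10 = 17.70.

17.70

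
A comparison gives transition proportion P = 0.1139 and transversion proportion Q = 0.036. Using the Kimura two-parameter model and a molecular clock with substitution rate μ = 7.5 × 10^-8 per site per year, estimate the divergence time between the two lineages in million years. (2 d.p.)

1.15

Under the Kimura two-parameter model, d = −½ ln(1 − 2P − Q) − ¼ ln(1 − 2Q).
1 − 2P − Q = 0.7362, giving −½ ln(0.7362) = 0.153127.
1 − 2Q = 0.928, giving −¼ ln(0.928) = 0.018681.
d = 0.153127 + 0.018681 = 0.171808.
Under a molecular clock d = 2μt, so t = d/(2μ) = 0.171808 / (2 × 7.5 × 10^-8) = 1.15 million years.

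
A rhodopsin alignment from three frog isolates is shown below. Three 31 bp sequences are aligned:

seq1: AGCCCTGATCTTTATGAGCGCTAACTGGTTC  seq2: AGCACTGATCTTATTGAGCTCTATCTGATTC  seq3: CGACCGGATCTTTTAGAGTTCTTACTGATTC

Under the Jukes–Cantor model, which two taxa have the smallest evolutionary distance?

seq1 and seq2

seq1–seq2: 6/31 differ, p = 0.194, d = 0.224.
seq1–seq3: 9/31 differ, p = 0.290, d = 0.367.
seq2–seq3: 9/31 differ, p = 0.290, d = 0.367.
The smallest distance is between seq1 and seq2.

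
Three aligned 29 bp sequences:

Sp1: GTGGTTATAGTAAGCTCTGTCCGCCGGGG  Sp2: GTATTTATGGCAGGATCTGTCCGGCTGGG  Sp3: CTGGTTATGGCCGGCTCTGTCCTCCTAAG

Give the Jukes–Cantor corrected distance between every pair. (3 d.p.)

d(Sp1,Sp2) = 0.344, d(Sp1,Sp3) = 0.401, d(Sp2,Sp3) = 0.401

Sp1–Sp2: 8/29 sites differ → p ≈ 0.275862, d = −0.75 ln(1 − 0.367816) = 0.343931 ≈ 0.344.
Sp1–Sp3: 9/29 sites differ → p ≈ 0.310345, d = −0.75 ln(1 − 0.413793) = 0.400562 ≈ 0.401.
Sp2–Sp3: 9/29 sites differ → p ≈ 0.310345, d = −0.75 ln(1 − 0.413793) = 0.400562 ≈ 0.401.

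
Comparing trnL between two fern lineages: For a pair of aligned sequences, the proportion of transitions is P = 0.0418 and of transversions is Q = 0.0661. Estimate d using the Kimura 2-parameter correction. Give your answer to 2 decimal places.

Under the Kimura two-parameter model, d = −½ ln(1 − 2P − Q) − ¼ ln(1 − 2Q).
1 − 2P − Q = 0.8503, giving −½ ln(0.8503) = 0.081083.
1 − 2Q = 0.8678, giving −¼ ln(0.8678) = 0.035449.
d = 0.081083 + 0.035449 = 0.116532.

0.12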